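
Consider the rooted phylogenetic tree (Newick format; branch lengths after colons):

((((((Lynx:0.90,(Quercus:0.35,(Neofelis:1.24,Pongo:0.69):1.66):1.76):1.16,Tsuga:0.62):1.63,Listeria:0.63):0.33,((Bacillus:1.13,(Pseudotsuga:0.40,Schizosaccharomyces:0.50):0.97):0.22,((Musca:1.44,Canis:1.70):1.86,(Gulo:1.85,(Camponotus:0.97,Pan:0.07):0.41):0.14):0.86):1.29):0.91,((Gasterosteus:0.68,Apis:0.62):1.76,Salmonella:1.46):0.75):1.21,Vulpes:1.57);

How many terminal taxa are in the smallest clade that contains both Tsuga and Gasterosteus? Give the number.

The MRCA of Tsuga and Gasterosteus is the node subtending (((((Lynx,(Quercus,(Neofelis,Pongo))),Tsuga),Listeria),((Bacillus,(Pseudotsuga,Schizosaccharomyces)),((Musca,Canis),(Gulo,(Camponotus,Pan))))),((Gasterosteus,Apis),Salmonella)).
That clade contains 17 terminal taxa: Apis, Bacillus, Camponotus, Canis, Gasterosteus, Gulo, Listeria, Lynx, Musca, Neofelis, Pan, Pongo, Pseudotsuga, Quercus, Salmonella, Schizosaccharomyces, Tsuga.

17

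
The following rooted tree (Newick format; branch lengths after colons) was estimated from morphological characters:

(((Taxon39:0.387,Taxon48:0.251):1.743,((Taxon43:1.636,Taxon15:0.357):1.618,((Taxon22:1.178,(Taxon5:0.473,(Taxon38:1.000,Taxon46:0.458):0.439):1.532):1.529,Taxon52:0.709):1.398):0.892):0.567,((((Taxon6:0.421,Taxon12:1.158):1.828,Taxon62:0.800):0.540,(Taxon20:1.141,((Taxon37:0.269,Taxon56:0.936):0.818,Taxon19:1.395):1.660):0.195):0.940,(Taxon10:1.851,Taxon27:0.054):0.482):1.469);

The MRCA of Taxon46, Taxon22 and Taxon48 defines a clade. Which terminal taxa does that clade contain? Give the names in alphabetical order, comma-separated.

Tracing Taxon46: it sits inside (Taxon38,Taxon46).
Tracing Taxon22: it sits inside (Taxon22,(Taxon5,(Taxon38,Taxon46))).
Tracing Taxon48: it sits inside (Taxon39,Taxon48).
The smallest clade enclosing all 3 is ((Taxon39,Taxon48),((Taxon43,Taxon15),((Taxon22,(Taxon5,(Taxon38,Taxon46))),Taxon52))); the answer is its 9 terminal taxa in alphabetical order.

Taxon15, Taxon22, Taxon38, Taxon39, Taxon43, Taxon46, Taxon48, Taxon5, Taxon52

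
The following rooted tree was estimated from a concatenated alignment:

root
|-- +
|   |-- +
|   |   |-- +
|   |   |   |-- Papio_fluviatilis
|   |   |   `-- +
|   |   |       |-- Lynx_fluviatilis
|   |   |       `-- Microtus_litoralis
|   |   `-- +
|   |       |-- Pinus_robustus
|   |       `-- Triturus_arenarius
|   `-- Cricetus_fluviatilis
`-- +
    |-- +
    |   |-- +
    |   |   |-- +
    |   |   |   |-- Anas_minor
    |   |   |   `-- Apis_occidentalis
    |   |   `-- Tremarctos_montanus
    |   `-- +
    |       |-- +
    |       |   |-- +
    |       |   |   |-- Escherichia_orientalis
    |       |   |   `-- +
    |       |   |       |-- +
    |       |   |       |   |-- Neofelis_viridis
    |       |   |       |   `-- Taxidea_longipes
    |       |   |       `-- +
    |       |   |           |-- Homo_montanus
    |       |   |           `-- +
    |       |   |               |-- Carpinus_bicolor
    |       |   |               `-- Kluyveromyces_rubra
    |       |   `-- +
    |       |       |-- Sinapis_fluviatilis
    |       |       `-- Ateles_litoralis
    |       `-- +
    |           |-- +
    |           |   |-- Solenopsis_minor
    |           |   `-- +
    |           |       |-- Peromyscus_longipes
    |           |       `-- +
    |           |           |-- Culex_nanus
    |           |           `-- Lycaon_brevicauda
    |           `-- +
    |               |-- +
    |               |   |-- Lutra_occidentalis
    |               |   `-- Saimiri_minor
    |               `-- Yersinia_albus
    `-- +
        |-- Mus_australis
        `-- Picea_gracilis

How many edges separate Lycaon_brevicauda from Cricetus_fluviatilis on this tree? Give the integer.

10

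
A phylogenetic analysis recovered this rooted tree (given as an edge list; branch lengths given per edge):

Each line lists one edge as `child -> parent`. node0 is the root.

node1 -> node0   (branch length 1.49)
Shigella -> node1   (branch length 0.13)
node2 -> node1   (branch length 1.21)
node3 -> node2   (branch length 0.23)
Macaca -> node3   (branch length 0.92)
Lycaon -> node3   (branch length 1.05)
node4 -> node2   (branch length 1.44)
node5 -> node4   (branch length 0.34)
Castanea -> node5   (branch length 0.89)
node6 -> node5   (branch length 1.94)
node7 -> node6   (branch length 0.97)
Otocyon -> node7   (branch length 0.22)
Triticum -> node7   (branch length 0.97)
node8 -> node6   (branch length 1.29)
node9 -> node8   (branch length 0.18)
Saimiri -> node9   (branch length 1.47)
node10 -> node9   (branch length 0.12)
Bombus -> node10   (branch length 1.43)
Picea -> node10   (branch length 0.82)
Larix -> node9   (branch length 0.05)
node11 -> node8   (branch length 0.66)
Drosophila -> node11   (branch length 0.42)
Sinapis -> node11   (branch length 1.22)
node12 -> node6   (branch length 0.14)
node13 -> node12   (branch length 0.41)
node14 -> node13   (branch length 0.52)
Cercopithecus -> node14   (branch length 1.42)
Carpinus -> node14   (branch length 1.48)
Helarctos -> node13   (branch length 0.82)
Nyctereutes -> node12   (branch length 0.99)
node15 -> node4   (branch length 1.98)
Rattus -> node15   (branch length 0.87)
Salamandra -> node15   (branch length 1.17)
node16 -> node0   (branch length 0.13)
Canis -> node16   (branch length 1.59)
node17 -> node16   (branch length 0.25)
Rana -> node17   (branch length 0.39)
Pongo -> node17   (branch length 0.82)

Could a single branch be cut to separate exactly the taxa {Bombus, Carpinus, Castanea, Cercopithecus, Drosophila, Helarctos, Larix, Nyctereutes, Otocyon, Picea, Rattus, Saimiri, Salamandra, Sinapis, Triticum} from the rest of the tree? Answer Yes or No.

Yes

The most recent common ancestor of these taxa subtends ((Castanea,((Otocyon,Triticum),((Saimiri,(Bombus,Picea),Larix),(Drosophila,Sinapis)),(((Cercopithecus,Carpinus),Helarctos),Nyctereutes))),(Rattus,Salamandra)).
That clade has exactly 15 tips — every listed taxon and nothing else — so the group is monophyletic.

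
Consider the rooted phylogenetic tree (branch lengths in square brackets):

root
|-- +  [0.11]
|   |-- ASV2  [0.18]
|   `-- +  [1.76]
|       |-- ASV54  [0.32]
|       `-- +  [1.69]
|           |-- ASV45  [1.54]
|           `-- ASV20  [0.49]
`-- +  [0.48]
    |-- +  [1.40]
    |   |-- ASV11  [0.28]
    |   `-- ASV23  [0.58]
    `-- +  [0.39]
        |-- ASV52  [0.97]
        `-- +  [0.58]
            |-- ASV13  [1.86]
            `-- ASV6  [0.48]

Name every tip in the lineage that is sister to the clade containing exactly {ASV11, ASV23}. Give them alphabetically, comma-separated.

ASV13, ASV52, ASV6

The clade containing exactly {ASV11, ASV23} attaches to the tree at the node subtending ((ASV11,ASV23),(ASV52,(ASV13,ASV6))).
The other lineage descending from that same node — the sister group — is (ASV52,(ASV13,ASV6)); its 3 tips in alphabetical order are the answer.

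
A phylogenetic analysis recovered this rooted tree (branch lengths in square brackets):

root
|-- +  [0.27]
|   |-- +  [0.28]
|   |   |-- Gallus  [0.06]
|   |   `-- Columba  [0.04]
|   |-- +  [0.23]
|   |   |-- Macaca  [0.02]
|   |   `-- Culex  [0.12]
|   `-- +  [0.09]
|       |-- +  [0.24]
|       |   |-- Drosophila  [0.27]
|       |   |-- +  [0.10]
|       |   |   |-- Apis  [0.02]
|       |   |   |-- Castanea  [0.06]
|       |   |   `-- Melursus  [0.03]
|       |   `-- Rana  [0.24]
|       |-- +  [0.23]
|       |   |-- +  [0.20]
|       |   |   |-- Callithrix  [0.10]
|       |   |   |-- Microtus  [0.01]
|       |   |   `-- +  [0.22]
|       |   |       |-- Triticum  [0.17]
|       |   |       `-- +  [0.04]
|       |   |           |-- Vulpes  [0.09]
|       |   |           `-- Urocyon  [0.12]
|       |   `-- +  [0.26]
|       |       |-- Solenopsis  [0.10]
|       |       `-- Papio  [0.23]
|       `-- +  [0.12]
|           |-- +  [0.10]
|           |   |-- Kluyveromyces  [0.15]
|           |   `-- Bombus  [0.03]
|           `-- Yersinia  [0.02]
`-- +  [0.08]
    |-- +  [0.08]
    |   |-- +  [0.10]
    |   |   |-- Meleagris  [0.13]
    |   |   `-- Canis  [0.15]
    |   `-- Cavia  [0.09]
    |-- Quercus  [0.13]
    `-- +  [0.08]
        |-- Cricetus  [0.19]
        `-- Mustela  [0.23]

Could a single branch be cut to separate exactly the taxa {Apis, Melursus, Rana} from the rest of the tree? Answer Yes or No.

No

The MRCA of the listed taxa subtends (Drosophila,(Apis,Castanea,Melursus),Rana).
That clade also contains Castanea, Drosophila, which are not in the proposed group, so the group is not monophyletic.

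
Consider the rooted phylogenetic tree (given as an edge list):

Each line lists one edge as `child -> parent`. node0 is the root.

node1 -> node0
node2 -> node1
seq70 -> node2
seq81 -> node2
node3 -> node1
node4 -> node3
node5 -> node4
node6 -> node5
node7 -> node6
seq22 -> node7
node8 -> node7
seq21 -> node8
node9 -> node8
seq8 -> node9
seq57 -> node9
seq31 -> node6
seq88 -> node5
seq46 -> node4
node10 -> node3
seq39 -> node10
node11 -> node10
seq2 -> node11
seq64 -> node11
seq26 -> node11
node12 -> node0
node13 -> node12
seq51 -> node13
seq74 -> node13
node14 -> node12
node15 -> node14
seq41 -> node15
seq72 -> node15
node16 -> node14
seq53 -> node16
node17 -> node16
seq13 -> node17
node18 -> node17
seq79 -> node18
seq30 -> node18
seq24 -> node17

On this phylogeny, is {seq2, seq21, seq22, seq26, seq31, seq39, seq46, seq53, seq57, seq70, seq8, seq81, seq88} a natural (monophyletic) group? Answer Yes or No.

The MRCA of the listed taxa is the root, so the smallest clade containing them is the whole tree.
That clade also contains seq13, seq24, seq30, seq41, seq51, seq64, seq72, seq74, seq79, which are not in the proposed group, so the group is not monophyletic.

No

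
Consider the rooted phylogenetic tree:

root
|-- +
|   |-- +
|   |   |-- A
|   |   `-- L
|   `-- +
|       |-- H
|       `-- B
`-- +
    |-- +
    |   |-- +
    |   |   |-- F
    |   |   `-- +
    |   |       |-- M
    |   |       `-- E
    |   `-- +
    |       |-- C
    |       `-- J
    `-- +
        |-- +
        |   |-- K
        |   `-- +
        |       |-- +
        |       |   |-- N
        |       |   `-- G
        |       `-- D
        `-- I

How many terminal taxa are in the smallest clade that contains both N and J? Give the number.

10

The MRCA of N and J is the node subtending (((F,(M,E)),(C,J)),((K,((N,G),D)),I)).
That clade contains 10 terminal taxa: C, D, E, F, G, I, J, K, M, N.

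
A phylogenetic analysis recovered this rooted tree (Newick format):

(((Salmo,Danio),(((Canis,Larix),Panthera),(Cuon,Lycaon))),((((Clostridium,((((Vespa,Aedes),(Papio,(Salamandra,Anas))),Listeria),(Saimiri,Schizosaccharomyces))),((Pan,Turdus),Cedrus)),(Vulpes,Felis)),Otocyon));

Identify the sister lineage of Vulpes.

Vulpes attaches to the tree at the node subtending (Vulpes,Felis).
The other lineage descending from that same node — the sister group — is the single tip Felis.

Felis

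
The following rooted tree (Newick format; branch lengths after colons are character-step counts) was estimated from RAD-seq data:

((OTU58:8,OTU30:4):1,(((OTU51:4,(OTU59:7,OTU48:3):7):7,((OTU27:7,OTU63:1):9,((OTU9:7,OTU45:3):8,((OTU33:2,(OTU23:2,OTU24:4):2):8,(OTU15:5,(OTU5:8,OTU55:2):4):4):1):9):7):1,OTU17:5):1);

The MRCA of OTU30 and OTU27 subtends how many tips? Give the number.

16

The MRCA of OTU30 and OTU27 is the root, so the clade is the entire tree.
That clade contains 16 terminal taxa: OTU15, OTU17, OTU23, OTU24, OTU27, OTU30, OTU33, OTU45, OTU48, OTU5, OTU51, OTU55, OTU58, OTU59, OTU63, OTU9.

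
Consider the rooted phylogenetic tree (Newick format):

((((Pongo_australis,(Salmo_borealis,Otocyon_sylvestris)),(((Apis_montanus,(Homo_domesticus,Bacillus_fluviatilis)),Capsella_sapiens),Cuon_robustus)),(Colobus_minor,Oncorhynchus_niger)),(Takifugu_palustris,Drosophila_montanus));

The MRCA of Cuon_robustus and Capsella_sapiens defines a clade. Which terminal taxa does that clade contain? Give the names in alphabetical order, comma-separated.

Apis_montanus, Bacillus_fluviatilis, Capsella_sapiens, Cuon_robustus, Homo_domesticus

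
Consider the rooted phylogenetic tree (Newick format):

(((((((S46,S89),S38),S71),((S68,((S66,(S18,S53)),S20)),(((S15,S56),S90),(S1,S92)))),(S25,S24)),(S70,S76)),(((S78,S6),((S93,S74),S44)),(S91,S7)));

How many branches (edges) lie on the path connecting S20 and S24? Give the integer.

7

The MRCA of S20 and S24 is the node subtending (((((S46,S89),S38),S71),((S68,((S66,(S18,S53)),S20)),(((S15,S56),S90),(S1,S92)))),(S25,S24)).
From S20 up to that node: 5 branches. From S24 up to the same node: 2 branches. Total: 5 + 2 = 7.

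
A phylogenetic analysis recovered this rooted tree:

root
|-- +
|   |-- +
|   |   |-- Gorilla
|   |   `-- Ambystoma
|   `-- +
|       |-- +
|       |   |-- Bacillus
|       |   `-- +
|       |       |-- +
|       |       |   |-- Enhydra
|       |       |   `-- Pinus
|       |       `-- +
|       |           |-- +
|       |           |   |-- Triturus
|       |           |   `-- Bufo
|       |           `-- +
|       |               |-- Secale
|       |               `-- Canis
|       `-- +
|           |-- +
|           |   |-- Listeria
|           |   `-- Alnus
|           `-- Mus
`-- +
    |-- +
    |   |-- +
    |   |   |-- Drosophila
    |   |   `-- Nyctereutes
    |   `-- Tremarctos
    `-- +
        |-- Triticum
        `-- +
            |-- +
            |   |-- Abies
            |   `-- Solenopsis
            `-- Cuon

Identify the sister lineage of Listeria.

Listeria attaches to the tree at the node subtending (Listeria,Alnus).
The other lineage descending from that same node — the sister group — is the single tip Alnus.

Alnus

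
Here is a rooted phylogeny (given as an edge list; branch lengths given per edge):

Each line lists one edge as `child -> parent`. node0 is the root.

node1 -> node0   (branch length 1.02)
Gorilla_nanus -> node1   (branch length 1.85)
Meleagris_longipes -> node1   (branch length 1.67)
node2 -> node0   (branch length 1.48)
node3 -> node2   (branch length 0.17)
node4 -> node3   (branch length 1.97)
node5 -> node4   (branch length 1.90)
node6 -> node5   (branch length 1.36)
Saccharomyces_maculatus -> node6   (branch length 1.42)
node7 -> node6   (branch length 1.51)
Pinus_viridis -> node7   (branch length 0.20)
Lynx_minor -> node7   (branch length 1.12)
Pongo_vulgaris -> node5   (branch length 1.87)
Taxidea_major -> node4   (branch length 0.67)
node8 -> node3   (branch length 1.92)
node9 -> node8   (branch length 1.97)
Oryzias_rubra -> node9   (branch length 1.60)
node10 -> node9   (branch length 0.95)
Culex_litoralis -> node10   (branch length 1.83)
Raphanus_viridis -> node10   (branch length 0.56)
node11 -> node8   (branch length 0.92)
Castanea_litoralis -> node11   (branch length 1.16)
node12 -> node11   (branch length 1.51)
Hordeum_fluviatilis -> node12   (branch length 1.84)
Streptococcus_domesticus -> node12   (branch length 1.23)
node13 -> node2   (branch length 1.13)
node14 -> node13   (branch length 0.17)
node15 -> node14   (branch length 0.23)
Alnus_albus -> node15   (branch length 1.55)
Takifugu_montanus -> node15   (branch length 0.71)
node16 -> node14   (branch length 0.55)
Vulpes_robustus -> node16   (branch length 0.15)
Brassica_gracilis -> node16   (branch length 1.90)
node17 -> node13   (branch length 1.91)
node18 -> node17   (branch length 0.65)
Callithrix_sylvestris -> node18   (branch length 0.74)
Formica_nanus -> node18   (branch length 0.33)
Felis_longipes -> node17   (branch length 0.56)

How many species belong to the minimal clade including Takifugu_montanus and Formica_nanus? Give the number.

7

The MRCA of Takifugu_montanus and Formica_nanus is the node subtending (((Alnus_albus,Takifugu_montanus),(Vulpes_robustus,Brassica_gracilis)),((Callithrix_sylvestris,Formica_nanus),Felis_longipes)).
That clade contains 7 terminal taxa: Alnus_albus, Brassica_gracilis, Callithrix_sylvestris, Felis_longipes, Formica_nanus, Takifugu_montanus, Vulpes_robustus.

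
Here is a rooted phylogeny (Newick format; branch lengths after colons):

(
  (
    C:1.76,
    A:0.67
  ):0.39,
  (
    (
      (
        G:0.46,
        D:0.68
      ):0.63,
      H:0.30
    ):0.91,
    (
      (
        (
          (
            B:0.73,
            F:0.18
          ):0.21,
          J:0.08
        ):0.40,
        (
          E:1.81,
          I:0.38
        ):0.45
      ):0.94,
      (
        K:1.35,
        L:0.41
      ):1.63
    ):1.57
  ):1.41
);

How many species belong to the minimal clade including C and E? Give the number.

The MRCA of C and E is the root, so the clade is the entire tree.
That clade contains 12 terminal taxa: A, B, C, D, E, F, G, H, I, J, K, L.

12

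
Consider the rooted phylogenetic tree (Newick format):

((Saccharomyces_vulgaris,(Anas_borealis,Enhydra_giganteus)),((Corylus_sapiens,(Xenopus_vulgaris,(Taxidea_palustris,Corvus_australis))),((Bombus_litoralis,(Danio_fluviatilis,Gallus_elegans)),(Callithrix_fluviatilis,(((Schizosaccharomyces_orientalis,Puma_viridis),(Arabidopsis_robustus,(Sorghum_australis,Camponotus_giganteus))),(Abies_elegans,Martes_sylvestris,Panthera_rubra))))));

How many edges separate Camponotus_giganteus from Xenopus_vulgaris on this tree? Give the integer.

10

The MRCA of Camponotus_giganteus and Xenopus_vulgaris is the node subtending ((Corylus_sapiens,(Xenopus_vulgaris,(Taxidea_palustris,Corvus_australis))),((Bombus_litoralis,(Danio_fluviatilis,Gallus_elegans)),(Callithrix_fluviatilis,(((Schizosaccharomyces_orientalis,Puma_viridis),(Arabidopsis_robustus,(Sorghum_australis,Camponotus_giganteus))),(Abies_elegans,Martes_sylvestris,Panthera_rubra))))).
From Camponotus_giganteus up to that node: 7 branches. From Xenopus_vulgaris up to the same node: 3 branches. Total: 7 + 3 = 10.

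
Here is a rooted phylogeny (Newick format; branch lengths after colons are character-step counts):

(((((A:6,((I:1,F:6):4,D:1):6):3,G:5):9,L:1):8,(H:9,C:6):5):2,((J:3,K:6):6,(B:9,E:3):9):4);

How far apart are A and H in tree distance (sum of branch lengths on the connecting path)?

40

The path runs A → … → MRCA → … → H; the MRCA is the node subtending ((((A,((I,F),D)),G),L),(H,C)).
Branch lengths along that path: 6 + 3 + 9 + 8 + 5 + 9 = 40.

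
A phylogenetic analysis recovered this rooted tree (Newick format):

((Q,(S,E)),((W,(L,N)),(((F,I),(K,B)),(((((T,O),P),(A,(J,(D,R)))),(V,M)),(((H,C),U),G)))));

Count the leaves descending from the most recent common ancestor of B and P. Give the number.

The MRCA of B and P is the node subtending (((F,I),(K,B)),(((((T,O),P),(A,(J,(D,R)))),(V,M)),(((H,C),U),G))).
That clade contains 17 terminal taxa: A, B, C, D, F, G, H, I, J, K, M, O, P, R, T, U, V.

17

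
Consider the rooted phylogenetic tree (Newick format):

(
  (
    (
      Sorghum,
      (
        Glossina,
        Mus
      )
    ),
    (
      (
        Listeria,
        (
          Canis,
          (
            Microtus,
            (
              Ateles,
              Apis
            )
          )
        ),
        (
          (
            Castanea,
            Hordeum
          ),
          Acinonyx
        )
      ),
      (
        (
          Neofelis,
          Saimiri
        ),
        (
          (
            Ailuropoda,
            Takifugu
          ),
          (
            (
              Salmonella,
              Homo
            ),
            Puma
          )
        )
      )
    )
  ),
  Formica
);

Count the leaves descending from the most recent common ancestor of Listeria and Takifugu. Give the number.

15

The MRCA of Listeria and Takifugu is the node subtending ((Listeria,(Canis,(Microtus,(Ateles,Apis))),((Castanea,Hordeum),Acinonyx)),((Neofelis,Saimiri),((Ailuropoda,Takifugu),((Salmonella,Homo),Puma)))).
That clade contains 15 terminal taxa: Acinonyx, Ailuropoda, Apis, Ateles, Canis, Castanea, Homo, Hordeum, Listeria, Microtus, Neofelis, Puma, Saimiri, Salmonella, Takifugu.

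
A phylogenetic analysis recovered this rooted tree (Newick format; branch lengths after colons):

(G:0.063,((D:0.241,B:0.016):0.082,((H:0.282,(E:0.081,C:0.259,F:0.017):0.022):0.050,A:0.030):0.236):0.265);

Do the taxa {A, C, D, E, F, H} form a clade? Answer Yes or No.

The MRCA of the listed taxa subtends ((D,B),((H,(E,C,F)),A)).
That clade also contains B, which is not in the proposed group, so the group is not monophyletic.

No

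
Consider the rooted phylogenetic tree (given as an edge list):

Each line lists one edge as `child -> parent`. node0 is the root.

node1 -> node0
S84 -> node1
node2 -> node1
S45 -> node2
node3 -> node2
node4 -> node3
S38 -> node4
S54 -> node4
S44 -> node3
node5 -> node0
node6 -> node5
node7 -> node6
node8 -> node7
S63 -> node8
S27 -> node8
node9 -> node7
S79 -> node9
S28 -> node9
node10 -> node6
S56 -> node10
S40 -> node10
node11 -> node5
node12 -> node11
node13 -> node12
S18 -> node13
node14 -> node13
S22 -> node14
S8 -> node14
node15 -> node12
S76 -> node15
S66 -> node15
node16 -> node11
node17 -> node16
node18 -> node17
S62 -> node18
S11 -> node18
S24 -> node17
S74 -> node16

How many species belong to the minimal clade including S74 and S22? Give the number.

The MRCA of S74 and S22 is the node subtending (((S18,(S22,S8)),(S76,S66)),(((S62,S11),S24),S74)).
That clade contains 9 terminal taxa: S11, S18, S22, S24, S62, S66, S74, S76, S8.

9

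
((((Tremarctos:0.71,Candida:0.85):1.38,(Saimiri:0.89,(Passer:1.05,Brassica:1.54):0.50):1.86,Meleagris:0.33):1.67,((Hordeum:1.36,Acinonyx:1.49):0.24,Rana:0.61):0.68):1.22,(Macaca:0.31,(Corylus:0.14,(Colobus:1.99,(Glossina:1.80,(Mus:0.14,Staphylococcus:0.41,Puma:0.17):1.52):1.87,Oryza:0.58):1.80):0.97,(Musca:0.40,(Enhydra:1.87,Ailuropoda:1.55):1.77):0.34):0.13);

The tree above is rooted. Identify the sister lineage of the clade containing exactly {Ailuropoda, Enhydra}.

The clade containing exactly {Ailuropoda, Enhydra} attaches to the tree at the node subtending (Musca,(Enhydra,Ailuropoda)).
The other lineage descending from that same node — the sister group — is the single tip Musca.

Musca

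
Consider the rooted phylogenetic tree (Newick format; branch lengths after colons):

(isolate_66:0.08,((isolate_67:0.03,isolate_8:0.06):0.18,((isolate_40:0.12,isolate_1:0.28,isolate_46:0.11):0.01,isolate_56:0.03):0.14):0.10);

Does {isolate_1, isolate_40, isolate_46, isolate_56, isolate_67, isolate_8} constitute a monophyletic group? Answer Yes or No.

The most recent common ancestor of these taxa subtends ((isolate_67,isolate_8),((isolate_40,isolate_1,isolate_46),isolate_56)).
That clade has exactly 6 tips — every listed taxon and nothing else — so the group is monophyletic.

Yes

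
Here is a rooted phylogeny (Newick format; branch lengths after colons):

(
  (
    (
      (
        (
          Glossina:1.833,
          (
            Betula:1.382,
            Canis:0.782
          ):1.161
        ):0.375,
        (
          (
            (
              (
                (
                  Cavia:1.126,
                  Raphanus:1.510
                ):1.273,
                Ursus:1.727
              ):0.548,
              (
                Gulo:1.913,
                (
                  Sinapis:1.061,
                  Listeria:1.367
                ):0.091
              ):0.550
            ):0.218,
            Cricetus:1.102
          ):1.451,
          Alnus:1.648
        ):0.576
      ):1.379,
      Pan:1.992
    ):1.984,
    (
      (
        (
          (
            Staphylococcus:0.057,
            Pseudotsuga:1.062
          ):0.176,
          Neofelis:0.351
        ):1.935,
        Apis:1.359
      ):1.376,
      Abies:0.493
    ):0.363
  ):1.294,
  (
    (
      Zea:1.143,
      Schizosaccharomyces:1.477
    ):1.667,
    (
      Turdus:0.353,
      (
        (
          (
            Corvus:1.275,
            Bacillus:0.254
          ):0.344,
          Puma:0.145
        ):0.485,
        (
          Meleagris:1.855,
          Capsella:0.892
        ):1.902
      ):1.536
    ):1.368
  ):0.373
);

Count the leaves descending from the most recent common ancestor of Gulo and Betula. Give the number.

11

The MRCA of Gulo and Betula is the node subtending ((Glossina,(Betula,Canis)),(((((Cavia,Raphanus),Ursus),(Gulo,(Sinapis,Listeria))),Cricetus),Alnus)).
That clade contains 11 terminal taxa: Alnus, Betula, Canis, Cavia, Cricetus, Glossina, Gulo, Listeria, Raphanus, Sinapis, Ursus.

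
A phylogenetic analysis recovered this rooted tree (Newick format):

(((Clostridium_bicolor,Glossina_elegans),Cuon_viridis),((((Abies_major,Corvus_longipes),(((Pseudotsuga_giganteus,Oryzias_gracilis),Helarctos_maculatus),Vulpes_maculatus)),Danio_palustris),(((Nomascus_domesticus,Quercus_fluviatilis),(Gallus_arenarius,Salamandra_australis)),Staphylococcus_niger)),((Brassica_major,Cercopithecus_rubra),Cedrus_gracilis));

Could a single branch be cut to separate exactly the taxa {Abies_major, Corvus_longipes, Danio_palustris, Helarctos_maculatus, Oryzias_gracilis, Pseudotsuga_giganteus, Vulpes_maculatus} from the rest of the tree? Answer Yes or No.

The most recent common ancestor of these taxa subtends (((Abies_major,Corvus_longipes),(((Pseudotsuga_giganteus,Oryzias_gracilis),Helarctos_maculatus),Vulpes_maculatus)),Danio_palustris).
That clade has exactly 7 tips — every listed taxon and nothing else — so the group is monophyletic.

Yes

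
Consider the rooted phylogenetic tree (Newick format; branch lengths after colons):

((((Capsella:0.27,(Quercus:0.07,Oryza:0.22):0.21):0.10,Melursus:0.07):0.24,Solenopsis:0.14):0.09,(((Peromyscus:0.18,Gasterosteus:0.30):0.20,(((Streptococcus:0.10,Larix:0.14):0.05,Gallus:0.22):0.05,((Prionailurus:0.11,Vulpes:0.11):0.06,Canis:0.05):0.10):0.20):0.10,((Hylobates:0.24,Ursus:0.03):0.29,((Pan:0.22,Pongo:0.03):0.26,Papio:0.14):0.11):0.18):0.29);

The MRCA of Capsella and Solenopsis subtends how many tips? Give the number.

5

The MRCA of Capsella and Solenopsis is the node subtending (((Capsella,(Quercus,Oryza)),Melursus),Solenopsis).
That clade contains 5 terminal taxa: Capsella, Melursus, Oryza, Quercus, Solenopsis.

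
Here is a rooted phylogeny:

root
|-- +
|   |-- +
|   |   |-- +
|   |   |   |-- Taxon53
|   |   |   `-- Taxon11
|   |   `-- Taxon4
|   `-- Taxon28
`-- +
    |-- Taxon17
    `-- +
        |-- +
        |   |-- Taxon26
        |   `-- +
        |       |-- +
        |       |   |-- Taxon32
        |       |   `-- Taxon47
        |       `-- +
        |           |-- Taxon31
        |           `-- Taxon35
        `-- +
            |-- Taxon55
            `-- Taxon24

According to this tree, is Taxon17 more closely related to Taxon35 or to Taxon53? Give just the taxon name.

Taxon35

The MRCA of Taxon17 and Taxon35 subtends (Taxon17,((Taxon26,((Taxon32,Taxon47),(Taxon31,Taxon35))),(Taxon55,Taxon24))) (8 taxa).
The MRCA of Taxon17 and Taxon53 is the root, subtending the entire tree (12 taxa).
The first is nested inside the second, so Taxon17 shares a more recent common ancestor with Taxon35.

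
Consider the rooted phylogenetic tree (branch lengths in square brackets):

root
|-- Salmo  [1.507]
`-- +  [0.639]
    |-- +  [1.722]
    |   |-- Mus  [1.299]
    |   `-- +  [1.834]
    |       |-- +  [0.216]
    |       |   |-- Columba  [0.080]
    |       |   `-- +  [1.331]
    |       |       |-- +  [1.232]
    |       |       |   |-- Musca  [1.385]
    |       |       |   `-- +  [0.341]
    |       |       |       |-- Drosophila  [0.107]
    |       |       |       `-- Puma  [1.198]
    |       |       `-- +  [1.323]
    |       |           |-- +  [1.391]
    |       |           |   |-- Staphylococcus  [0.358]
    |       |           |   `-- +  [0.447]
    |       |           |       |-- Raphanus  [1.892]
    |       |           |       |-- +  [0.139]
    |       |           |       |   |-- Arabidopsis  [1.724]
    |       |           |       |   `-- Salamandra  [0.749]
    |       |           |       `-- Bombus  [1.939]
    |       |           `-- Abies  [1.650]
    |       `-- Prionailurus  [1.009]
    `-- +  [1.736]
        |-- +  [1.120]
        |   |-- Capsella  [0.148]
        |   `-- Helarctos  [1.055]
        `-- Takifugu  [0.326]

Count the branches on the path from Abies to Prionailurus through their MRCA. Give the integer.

5

The MRCA of Abies and Prionailurus is the node subtending ((Columba,((Musca,(Drosophila,Puma)),((Staphylococcus,(Raphanus,(Arabidopsis,Salamandra),Bombus)),Abies))),Prionailurus).
From Abies up to that node: 4 branches. From Prionailurus up to the same node: 1 branch. Total: 4 + 1 = 5.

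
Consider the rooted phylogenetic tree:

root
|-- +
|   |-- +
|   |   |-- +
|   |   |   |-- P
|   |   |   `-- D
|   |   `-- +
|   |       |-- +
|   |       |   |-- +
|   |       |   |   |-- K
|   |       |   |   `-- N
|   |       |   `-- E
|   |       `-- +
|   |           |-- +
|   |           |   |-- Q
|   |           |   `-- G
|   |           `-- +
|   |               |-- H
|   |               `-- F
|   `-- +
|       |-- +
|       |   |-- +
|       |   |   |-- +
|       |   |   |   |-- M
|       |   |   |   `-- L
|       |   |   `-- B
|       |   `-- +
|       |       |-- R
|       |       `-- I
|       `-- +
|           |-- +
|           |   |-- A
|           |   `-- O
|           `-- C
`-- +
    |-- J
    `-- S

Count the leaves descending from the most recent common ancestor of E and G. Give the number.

7

The MRCA of E and G is the node subtending (((K,N),E),((Q,G),(H,F))).
That clade contains 7 terminal taxa: E, F, G, H, K, N, Q.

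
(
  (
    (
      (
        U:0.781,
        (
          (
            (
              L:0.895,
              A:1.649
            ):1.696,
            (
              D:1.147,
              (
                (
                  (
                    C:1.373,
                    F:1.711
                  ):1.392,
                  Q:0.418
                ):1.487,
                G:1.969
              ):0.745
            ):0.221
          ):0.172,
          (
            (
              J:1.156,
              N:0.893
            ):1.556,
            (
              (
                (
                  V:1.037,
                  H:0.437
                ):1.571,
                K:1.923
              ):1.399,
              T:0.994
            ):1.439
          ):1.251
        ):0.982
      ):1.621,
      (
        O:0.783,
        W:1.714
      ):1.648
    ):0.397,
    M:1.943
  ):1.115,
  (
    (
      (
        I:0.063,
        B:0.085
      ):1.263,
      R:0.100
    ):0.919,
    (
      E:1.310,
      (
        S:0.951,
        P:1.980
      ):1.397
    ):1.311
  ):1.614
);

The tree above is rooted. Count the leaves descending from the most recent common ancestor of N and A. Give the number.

13

The MRCA of N and A is the node subtending (((L,A),(D,(((C,F),Q),G))),((J,N),(((V,H),K),T))).
That clade contains 13 terminal taxa: A, C, D, F, G, H, J, K, L, N, Q, T, V.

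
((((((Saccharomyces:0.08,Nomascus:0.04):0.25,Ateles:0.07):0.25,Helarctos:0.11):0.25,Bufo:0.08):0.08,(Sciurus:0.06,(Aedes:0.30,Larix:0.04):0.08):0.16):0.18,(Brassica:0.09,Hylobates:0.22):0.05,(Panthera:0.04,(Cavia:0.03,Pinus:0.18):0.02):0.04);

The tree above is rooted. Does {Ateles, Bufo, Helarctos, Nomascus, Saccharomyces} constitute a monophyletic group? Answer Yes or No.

Yes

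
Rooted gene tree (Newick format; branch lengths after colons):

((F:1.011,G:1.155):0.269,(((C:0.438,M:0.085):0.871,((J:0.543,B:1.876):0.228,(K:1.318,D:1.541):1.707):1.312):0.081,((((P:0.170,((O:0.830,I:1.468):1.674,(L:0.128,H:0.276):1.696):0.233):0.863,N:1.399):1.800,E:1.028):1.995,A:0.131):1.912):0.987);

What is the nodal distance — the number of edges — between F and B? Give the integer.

7

The MRCA of F and B is the root of the tree.
From F up to that node: 2 branches. From B up to the same node: 5 branches. Total: 2 + 5 = 7.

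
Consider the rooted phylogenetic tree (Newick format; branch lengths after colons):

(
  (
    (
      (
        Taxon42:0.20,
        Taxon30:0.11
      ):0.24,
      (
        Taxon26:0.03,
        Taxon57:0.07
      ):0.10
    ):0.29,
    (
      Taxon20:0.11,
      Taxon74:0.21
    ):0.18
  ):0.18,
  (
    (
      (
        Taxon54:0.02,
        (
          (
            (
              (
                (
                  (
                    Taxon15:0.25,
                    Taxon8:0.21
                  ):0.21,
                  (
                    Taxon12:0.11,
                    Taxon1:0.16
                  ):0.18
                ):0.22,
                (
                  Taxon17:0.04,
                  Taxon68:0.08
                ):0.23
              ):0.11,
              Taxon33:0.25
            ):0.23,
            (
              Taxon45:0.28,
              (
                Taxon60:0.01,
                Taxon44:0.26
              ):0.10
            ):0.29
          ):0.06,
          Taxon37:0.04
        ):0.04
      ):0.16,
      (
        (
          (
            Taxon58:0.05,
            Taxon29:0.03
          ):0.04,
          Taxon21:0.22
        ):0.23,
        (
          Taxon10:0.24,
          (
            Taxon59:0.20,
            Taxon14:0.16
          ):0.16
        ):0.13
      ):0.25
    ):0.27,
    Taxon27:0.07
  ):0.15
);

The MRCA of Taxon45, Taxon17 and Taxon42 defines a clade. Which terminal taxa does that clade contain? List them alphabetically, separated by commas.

Taxon1, Taxon10, Taxon12, Taxon14, Taxon15, Taxon17, Taxon20, Taxon21, Taxon26, Taxon27, Taxon29, Taxon30, Taxon33, Taxon37, Taxon42, Taxon44, Taxon45, Taxon54, Taxon57, Taxon58, Taxon59, Taxon60, Taxon68, Taxon74, Taxon8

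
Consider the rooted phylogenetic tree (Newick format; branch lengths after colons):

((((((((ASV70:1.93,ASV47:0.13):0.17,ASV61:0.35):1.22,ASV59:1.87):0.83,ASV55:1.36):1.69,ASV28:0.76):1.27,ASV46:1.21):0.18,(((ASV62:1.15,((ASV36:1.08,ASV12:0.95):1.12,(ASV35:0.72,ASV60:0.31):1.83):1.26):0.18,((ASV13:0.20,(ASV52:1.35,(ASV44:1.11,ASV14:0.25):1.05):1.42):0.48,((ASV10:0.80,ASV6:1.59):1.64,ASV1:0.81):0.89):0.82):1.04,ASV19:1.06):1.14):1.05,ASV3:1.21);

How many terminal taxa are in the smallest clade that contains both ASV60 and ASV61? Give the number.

20

The MRCA of ASV60 and ASV61 is the node subtending (((((((ASV70,ASV47),ASV61),ASV59),ASV55),ASV28),ASV46),(((ASV62,((ASV36,ASV12),(ASV35,ASV60))),((ASV13,(ASV52,(ASV44,ASV14))),((ASV10,ASV6),ASV1))),ASV19)).
That clade contains 20 terminal taxa: ASV1, ASV10, ASV12, ASV13, ASV14, ASV19, ASV28, ASV35, ASV36, ASV44, ASV46, ASV47, ASV52, ASV55, ASV59, ASV6, ASV60, ASV61, ASV62, ASV70.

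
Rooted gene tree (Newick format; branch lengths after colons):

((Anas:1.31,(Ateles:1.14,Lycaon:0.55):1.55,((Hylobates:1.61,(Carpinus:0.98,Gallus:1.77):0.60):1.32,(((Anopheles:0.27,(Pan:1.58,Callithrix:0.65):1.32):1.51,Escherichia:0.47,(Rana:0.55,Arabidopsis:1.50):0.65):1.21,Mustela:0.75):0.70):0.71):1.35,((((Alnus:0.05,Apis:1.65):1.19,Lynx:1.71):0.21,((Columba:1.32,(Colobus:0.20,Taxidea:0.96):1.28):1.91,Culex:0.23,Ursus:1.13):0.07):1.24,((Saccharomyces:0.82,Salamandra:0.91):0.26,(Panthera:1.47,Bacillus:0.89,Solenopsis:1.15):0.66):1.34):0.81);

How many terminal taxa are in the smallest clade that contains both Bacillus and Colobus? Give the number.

13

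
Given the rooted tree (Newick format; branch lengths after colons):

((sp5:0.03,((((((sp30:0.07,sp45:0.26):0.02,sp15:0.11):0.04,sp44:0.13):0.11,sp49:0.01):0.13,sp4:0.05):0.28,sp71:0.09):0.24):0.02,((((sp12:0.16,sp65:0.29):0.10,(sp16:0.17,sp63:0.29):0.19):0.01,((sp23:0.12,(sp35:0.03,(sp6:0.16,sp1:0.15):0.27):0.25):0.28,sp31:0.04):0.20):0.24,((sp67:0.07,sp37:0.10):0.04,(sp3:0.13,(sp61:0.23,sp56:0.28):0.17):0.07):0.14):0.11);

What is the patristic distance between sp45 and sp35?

The path runs sp45 → … → MRCA → … → sp35; the MRCA is the root of the tree.
Branch lengths along that path: 0.26 + 0.02 + 0.04 + 0.11 + 0.13 + 0.28 + 0.24 + 0.02 + 0.11 + 0.24 + 0.20 + 0.28 + 0.25 + 0.03 = 2.21.

2.21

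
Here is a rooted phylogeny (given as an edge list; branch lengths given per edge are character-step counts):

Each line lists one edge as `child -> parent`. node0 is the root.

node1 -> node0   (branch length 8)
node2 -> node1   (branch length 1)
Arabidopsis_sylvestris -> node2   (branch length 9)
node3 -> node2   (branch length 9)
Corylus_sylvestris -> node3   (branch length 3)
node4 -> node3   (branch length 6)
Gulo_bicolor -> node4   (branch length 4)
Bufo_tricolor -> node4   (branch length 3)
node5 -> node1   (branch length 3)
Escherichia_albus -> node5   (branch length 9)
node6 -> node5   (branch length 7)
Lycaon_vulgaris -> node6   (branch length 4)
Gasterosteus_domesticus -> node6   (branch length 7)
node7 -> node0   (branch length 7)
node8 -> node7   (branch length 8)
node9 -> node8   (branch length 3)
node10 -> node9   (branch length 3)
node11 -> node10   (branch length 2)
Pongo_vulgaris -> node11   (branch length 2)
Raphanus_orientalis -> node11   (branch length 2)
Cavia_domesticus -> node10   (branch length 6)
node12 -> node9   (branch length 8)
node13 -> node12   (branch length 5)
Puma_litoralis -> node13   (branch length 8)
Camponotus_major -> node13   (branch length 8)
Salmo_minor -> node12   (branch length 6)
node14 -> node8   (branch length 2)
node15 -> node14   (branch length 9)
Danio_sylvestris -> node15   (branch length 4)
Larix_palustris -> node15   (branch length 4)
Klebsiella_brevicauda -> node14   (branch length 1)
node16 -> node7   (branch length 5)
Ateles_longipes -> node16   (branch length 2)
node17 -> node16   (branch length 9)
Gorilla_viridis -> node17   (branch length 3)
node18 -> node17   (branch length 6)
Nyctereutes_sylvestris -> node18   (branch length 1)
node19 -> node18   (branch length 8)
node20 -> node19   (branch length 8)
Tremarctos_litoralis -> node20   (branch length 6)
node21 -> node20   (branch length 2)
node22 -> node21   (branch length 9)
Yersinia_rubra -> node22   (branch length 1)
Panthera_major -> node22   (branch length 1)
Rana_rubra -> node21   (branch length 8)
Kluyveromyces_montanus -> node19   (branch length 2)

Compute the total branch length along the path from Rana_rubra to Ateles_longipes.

43

The path runs Rana_rubra → … → MRCA → … → Ateles_longipes; the MRCA is the node subtending (Ateles_longipes,(Gorilla_viridis,(Nyctereutes_sylvestris,((Tremarctos_litoralis,((Yersinia_rubra,Panthera_major),Rana_rubra)),Kluyveromyces_montanus)))).
Branch lengths along that path: 8 + 2 + 8 + 8 + 6 + 9 + 2 = 43.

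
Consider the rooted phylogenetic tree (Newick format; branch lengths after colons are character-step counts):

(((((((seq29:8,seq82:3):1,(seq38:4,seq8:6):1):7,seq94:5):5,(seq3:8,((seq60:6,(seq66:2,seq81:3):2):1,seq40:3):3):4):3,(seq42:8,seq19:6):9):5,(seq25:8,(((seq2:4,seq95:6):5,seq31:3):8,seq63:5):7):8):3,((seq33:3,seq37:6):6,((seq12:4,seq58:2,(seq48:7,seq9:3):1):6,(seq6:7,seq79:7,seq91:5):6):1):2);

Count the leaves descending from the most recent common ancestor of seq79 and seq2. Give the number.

The MRCA of seq79 and seq2 is the root, so the clade is the entire tree.
That clade contains 26 terminal taxa: seq12, seq19, seq2, seq25, seq29, seq3, seq31, seq33, seq37, seq38, seq40, seq42, seq48, seq58, seq6, seq60, seq63, seq66, seq79, seq8, seq81, seq82, seq9, seq91, seq94, seq95.

26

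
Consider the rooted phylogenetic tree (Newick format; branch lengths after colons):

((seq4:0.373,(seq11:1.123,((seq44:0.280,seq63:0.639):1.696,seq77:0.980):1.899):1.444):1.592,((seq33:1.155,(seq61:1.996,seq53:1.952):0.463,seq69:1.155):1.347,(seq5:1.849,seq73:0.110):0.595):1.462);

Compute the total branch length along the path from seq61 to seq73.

The path runs seq61 → … → MRCA → … → seq73; the MRCA is the node subtending ((seq33,(seq61,seq53),seq69),(seq5,seq73)).
Branch lengths along that path: 1.996 + 0.463 + 1.347 + 0.595 + 0.110 = 4.511.

4.511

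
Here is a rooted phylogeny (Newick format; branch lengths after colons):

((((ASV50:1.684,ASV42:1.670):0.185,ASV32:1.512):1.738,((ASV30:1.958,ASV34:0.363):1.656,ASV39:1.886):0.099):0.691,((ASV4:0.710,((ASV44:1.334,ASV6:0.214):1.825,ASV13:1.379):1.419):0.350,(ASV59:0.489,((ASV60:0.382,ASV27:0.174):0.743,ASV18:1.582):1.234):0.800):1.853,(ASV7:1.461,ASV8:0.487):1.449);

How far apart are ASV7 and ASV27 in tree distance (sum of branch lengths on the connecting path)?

The path runs ASV7 → … → MRCA → … → ASV27; the MRCA is the root of the tree.
Branch lengths along that path: 1.461 + 1.449 + 1.853 + 0.800 + 1.234 + 0.743 + 0.174 = 7.714.

7.714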